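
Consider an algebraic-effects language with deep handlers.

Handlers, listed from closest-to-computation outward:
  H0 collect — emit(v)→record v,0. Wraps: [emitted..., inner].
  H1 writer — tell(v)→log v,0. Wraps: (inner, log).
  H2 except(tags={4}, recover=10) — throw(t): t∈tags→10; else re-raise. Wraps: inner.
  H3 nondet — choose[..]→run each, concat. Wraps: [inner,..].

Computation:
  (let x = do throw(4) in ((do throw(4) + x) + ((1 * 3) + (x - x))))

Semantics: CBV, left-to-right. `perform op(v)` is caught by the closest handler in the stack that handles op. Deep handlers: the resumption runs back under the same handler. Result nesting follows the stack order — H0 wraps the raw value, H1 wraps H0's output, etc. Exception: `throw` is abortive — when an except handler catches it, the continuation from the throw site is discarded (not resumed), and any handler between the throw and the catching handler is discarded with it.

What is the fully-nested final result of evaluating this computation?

Answer: [10]

Working:
throw(4) @ H2 caught ⇒ 10
H3 returns [10]
= [10]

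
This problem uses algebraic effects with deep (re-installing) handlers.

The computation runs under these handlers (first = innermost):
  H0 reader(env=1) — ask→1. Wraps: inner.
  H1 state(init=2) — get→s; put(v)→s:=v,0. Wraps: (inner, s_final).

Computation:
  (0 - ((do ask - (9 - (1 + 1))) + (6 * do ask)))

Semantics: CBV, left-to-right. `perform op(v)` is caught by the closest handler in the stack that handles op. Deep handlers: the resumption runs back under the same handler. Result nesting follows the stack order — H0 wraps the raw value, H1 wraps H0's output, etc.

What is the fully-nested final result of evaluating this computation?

Evaluation trace:
ask @ H0 ⇒ 1
ask @ H0 ⇒ 1
H0 returns 0
H1 returns (0, 2)
= (0, 2)

Answer: (0, 2)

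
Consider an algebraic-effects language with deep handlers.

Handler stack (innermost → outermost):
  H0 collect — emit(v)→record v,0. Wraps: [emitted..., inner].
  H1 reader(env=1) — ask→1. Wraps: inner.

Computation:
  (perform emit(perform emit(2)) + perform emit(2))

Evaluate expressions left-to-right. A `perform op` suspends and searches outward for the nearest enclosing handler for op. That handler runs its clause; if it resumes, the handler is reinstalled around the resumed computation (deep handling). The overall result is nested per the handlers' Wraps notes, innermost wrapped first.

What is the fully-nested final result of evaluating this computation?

Answer: [2, 0, 2, 0]

Evaluation trace:
emit(2) @ H0 ⇒ out+=2
emit(0) @ H0 ⇒ out+=0
emit(2) @ H0 ⇒ out+=2
H0 returns [2, 0, 2, 0]
H1 returns [2, 0, 2, 0]
= [2, 0, 2, 0]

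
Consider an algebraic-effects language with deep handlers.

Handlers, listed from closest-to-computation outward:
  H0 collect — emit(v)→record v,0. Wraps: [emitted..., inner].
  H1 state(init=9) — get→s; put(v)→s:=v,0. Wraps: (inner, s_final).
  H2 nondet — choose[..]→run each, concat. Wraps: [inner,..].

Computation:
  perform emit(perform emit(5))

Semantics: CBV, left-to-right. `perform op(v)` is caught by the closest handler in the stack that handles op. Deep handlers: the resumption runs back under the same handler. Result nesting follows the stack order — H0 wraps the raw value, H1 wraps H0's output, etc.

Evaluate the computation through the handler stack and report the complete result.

Evaluation trace:
emit(5) @ H0 ⇒ out+=5
emit(0) @ H0 ⇒ out+=0
H0 returns [5, 0, 0]
H1 returns ([5, 0, 0], 9)
H2 returns [([5, 0, 0], 9)]
= [([5, 0, 0], 9)]

Answer: [([5, 0, 0], 9)]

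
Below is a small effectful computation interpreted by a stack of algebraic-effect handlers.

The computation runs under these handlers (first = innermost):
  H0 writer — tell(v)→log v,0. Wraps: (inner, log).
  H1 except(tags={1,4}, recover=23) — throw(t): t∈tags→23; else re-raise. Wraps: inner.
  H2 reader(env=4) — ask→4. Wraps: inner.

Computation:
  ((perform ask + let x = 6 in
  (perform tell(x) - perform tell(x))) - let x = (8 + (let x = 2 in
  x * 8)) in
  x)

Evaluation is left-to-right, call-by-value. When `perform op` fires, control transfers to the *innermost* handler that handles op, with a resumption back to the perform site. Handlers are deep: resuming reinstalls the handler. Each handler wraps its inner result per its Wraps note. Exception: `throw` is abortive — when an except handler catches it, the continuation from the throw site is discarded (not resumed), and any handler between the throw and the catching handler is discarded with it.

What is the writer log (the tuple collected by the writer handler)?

Answer: (6, 6)

Step-by-step:
ask @ H2 ⇒ 4
tell(6) @ H0 ⇒ log+=6
tell(6) @ H0 ⇒ log+=6
H0 returns (-20, (6, 6))
H1 returns (-20, (6, 6))
H2 returns (-20, (6, 6))
= (-20, (6, 6))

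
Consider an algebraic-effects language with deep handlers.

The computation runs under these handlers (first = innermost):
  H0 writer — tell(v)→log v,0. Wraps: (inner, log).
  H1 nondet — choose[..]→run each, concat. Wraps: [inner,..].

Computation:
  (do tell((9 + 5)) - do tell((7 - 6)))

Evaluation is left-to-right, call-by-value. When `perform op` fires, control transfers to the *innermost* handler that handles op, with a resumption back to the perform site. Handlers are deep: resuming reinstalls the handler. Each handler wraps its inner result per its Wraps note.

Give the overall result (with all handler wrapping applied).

Step-by-step:
tell(14) @ H0 ⇒ log+=14
tell(1) @ H0 ⇒ log+=1
H0 returns (0, (14, 1))
H1 returns [(0, (14, 1))]
= [(0, (14, 1))]

Answer: [(0, (14, 1))]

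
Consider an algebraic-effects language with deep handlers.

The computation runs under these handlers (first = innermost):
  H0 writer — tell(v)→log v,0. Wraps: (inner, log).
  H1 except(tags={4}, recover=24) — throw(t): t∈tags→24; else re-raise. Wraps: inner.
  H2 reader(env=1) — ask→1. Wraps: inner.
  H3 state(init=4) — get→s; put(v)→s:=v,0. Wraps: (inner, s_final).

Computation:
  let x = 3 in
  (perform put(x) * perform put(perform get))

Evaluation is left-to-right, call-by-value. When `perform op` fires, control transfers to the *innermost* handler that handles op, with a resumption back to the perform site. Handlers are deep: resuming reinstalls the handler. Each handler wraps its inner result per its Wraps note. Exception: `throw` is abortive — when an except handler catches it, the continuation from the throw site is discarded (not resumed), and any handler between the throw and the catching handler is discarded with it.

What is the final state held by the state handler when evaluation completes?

Working:
put(3) @ H3 ⇒ s:=3
get @ H3 ⇒ 3
put(3) @ H3 ⇒ s:=3
H0 returns (0, ())
H1 returns (0, ())
H2 returns (0, ())
H3 returns ((0, ()), 3)
= ((0, ()), 3)

Answer: 3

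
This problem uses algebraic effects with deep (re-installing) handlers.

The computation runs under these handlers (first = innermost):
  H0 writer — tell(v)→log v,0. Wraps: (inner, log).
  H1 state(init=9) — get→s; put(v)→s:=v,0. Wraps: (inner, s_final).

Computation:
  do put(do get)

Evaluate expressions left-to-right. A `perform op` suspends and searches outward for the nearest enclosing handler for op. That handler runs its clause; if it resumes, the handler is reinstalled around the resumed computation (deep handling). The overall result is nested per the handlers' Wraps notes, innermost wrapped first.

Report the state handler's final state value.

Answer: 9

Step-by-step:
get @ H1 ⇒ 9
put(9) @ H1 ⇒ s:=9
H0 returns (0, ())
H1 returns ((0, ()), 9)
= ((0, ()), 9)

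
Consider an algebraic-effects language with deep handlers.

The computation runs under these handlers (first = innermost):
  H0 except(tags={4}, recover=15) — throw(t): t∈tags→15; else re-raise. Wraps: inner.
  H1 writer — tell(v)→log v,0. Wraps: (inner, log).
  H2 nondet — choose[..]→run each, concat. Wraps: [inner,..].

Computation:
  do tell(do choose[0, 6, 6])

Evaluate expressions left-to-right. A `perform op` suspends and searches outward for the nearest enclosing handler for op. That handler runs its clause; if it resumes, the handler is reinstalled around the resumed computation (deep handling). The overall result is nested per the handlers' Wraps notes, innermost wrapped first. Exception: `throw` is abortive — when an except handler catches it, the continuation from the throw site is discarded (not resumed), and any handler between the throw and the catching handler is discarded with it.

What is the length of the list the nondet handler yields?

Evaluation trace:
choose[0, 6, 6] @ H2
  branch[0] choose=0:
    tell(0) @ H1 ⇒ log+=0
    H0 returns 0
    H1 returns (0, (0))
    H2 returns [(0, (0))]
  branch[1] choose=6:
    tell(6) @ H1 ⇒ log+=6
    H0 returns 0
    H1 returns (0, (6))
    H2 returns [(0, (6))]
  branch[2] choose=6:
    tell(6) @ H1 ⇒ log+=6
    H0 returns 0
    H1 returns (0, (6))
    H2 returns [(0, (6))]
= [(0, (0)), (0, (6)), (0, (6))]

Answer: 3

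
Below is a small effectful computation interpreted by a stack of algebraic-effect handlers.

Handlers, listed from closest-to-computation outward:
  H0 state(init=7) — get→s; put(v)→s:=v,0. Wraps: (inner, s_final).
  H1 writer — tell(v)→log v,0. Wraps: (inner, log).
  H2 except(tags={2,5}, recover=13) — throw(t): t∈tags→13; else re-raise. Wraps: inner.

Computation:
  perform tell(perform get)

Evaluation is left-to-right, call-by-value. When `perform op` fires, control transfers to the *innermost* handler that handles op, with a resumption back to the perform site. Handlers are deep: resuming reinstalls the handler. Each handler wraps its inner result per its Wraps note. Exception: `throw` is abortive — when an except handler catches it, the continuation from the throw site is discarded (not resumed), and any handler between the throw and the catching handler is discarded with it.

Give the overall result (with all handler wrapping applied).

Evaluation trace:
get @ H0 ⇒ 7
tell(7) @ H1 ⇒ log+=7
H0 returns (0, 7)
H1 returns ((0, 7), (7))
H2 returns ((0, 7), (7))
= ((0, 7), (7))

Answer: ((0, 7), (7))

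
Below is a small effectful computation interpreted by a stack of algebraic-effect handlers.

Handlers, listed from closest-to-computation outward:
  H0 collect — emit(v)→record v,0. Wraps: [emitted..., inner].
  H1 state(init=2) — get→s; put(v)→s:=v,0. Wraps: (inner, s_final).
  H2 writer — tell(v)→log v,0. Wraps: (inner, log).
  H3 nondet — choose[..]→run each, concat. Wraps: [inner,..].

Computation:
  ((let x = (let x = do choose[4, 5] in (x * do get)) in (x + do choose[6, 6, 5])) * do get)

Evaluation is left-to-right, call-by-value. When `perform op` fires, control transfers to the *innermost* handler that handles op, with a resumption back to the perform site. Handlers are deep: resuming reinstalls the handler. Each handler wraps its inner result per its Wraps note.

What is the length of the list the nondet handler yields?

Working:
choose[4, 5] @ H3
  branch[0] choose=4:
    get @ H1 ⇒ 2
    choose[6, 6, 5] @ H3
      branch[0] choose=6:
        get @ H1 ⇒ 2
        H0 returns [28]
        H1 returns ([28], 2)
        H2 returns (([28], 2), ())
        H3 returns [(([28], 2), ())]
      branch[1] choose=6:
        get @ H1 ⇒ 2
        H0 returns [28]
        H1 returns ([28], 2)
        H2 returns (([28], 2), ())
        H3 returns [(([28], 2), ())]
      branch[2] choose=5:
        get @ H1 ⇒ 2
        H0 returns [26]
        H1 returns ([26], 2)
        H2 returns (([26], 2), ())
        H3 returns [(([26], 2), ())]
  branch[1] choose=5:
    get @ H1 ⇒ 2
    choose[6, 6, 5] @ H3
      branch[0] choose=6:
        get @ H1 ⇒ 2
        H0 returns [32]
        H1 returns ([32], 2)
        H2 returns (([32], 2), ())
        H3 returns [(([32], 2), ())]
      branch[1] choose=6:
        get @ H1 ⇒ 2
        H0 returns [32]
        H1 returns ([32], 2)
        H2 returns (([32], 2), ())
        H3 returns [(([32], 2), ())]
      branch[2] choose=5:
        get @ H1 ⇒ 2
        H0 returns [30]
        H1 returns ([30], 2)
        H2 returns (([30], 2), ())
        H3 returns [(([30], 2), ())]
= [(([28], 2), ()), (([28], 2), ()), (([26], 2), ()), (([32], 2), ()), (([32], 2), ()), (([30], 2), ())]

Answer: 6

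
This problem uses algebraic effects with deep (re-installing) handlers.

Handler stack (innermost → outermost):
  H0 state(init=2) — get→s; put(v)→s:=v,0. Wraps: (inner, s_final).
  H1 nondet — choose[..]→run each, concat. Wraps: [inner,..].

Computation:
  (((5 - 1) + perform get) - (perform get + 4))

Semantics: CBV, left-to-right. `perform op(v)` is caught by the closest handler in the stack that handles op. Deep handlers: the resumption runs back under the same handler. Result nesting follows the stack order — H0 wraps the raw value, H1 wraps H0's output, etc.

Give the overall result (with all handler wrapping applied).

Working:
get @ H0 ⇒ 2
get @ H0 ⇒ 2
H0 returns (0, 2)
H1 returns [(0, 2)]
= [(0, 2)]

Answer: [(0, 2)]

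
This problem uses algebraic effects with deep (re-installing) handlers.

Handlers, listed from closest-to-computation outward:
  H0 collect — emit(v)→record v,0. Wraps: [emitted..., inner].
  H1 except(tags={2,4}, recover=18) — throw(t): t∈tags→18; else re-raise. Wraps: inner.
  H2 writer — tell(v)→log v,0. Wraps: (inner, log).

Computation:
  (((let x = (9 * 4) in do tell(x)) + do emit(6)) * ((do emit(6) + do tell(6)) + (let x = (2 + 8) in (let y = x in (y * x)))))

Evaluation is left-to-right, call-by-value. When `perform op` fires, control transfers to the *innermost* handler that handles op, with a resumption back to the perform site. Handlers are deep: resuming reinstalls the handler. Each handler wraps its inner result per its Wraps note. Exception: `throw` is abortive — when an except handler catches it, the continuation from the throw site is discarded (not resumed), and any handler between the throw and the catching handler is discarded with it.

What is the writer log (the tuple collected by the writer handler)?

Step-by-step:
tell(36) @ H2 ⇒ log+=36
emit(6) @ H0 ⇒ out+=6
emit(6) @ H0 ⇒ out+=6
tell(6) @ H2 ⇒ log+=6
H0 returns [6, 6, 0]
H1 returns [6, 6, 0]
H2 returns ([6, 6, 0], (36, 6))
= ([6, 6, 0], (36, 6))

Answer: (36, 6)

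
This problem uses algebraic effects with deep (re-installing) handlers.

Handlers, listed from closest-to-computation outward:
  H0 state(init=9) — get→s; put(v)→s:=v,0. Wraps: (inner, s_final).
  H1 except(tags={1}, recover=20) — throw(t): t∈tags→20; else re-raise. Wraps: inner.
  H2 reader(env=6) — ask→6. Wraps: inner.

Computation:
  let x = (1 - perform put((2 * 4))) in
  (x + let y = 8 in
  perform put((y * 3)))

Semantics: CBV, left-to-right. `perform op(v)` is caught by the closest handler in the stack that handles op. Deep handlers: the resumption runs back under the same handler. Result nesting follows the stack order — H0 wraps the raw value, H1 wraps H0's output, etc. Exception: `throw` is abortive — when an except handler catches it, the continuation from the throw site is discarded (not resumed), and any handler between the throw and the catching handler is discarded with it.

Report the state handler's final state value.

Answer: 24

Step-by-step:
put(8) @ H0 ⇒ s:=8
put(24) @ H0 ⇒ s:=24
H0 returns (1, 24)
H1 returns (1, 24)
H2 returns (1, 24)
= (1, 24)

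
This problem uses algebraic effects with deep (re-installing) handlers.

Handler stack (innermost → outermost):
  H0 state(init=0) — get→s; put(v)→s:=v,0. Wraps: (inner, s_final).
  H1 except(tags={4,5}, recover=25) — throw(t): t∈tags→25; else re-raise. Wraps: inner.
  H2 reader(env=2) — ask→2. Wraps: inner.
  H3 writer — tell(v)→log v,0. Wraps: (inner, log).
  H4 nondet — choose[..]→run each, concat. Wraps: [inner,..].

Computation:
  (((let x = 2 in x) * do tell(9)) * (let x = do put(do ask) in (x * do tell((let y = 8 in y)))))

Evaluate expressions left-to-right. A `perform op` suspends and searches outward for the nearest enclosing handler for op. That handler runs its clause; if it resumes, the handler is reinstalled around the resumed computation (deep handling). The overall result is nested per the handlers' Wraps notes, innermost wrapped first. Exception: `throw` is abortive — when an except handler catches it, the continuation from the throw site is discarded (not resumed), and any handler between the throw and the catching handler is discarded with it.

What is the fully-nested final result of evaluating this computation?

Working:
tell(9) @ H3 ⇒ log+=9
ask @ H2 ⇒ 2
put(2) @ H0 ⇒ s:=2
tell(8) @ H3 ⇒ log+=8
H0 returns (0, 2)
H1 returns (0, 2)
H2 returns (0, 2)
H3 returns ((0, 2), (9, 8))
H4 returns [((0, 2), (9, 8))]
= [((0, 2), (9, 8))]

Answer: [((0, 2), (9, 8))]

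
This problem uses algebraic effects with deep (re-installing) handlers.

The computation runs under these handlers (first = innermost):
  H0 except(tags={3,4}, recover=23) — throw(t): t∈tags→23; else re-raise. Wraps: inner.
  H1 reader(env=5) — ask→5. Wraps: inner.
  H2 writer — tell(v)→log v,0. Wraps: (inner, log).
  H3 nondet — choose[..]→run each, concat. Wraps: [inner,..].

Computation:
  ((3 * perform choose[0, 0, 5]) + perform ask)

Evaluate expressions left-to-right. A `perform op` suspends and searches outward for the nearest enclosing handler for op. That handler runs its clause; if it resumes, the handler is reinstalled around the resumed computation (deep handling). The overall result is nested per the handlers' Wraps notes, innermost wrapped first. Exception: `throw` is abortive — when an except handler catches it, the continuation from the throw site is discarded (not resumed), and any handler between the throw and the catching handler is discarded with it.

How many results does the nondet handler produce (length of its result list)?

Answer: 3

Working:
choose[0, 0, 5] @ H3
  branch[0] choose=0:
    ask @ H1 ⇒ 5
    H0 returns 5
    H1 returns 5
    H2 returns (5, ())
    H3 returns [(5, ())]
  branch[1] choose=0:
    ask @ H1 ⇒ 5
    H0 returns 5
    H1 returns 5
    H2 returns (5, ())
    H3 returns [(5, ())]
  branch[2] choose=5:
    ask @ H1 ⇒ 5
    H0 returns 20
    H1 returns 20
    H2 returns (20, ())
    H3 returns [(20, ())]
= [(5, ()), (5, ()), (20, ())]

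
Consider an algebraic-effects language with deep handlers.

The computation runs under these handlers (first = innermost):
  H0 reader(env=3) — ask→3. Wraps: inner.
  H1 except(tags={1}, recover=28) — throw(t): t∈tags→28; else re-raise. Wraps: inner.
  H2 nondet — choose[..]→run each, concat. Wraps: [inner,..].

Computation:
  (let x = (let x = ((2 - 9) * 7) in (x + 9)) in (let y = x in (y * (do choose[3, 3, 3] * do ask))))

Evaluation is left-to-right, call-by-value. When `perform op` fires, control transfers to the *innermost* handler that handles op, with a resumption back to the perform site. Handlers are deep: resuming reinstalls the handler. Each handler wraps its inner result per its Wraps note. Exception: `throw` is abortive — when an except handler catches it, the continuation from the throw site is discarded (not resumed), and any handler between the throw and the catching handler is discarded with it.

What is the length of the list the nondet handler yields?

Answer: 3

Working:
choose[3, 3, 3] @ H2
  branch[0] choose=3:
    ask @ H0 ⇒ 3
    H0 returns -360
    H1 returns -360
    H2 returns [-360]
  branch[1] choose=3:
    ask @ H0 ⇒ 3
    H0 returns -360
    H1 returns -360
    H2 returns [-360]
  branch[2] choose=3:
    ask @ H0 ⇒ 3
    H0 returns -360
    H1 returns -360
    H2 returns [-360]
= [-360, -360, -360]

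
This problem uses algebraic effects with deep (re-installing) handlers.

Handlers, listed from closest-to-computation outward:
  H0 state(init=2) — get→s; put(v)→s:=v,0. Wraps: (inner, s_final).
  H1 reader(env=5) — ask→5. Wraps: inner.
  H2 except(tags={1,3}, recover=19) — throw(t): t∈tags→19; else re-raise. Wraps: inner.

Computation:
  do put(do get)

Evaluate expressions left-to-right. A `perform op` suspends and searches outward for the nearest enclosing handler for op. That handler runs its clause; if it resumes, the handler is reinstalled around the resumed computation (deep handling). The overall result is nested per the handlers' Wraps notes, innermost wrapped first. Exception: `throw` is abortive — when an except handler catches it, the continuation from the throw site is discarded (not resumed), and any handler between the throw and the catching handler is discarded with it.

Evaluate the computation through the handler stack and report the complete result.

Answer: (0, 2)

Working:
get @ H0 ⇒ 2
put(2) @ H0 ⇒ s:=2
H0 returns (0, 2)
H1 returns (0, 2)
H2 returns (0, 2)
= (0, 2)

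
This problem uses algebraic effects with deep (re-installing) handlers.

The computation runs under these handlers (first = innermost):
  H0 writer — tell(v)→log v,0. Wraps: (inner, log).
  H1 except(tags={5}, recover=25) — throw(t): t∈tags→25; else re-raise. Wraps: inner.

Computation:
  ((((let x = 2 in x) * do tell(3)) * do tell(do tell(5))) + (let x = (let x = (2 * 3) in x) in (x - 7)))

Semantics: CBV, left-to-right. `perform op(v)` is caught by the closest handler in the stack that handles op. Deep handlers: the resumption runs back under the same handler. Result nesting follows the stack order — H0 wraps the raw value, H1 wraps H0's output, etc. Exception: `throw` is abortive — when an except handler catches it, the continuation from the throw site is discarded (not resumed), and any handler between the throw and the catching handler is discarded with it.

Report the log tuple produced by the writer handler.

Answer: (3, 5, 0)

Working:
tell(3) @ H0 ⇒ log+=3
tell(5) @ H0 ⇒ log+=5
tell(0) @ H0 ⇒ log+=0
H0 returns (-1, (3, 5, 0))
H1 returns (-1, (3, 5, 0))
= (-1, (3, 5, 0))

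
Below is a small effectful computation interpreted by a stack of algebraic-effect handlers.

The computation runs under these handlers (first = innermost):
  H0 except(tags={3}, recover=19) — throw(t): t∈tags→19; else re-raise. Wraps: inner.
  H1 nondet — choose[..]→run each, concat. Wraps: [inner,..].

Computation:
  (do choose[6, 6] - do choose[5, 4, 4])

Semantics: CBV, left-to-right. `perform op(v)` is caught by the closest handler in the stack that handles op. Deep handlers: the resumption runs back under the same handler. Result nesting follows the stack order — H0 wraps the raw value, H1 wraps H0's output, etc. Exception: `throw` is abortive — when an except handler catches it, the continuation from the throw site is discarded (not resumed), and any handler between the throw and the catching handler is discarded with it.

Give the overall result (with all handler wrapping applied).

Working:
choose[6, 6] @ H1
  branch[0] choose=6:
    choose[5, 4, 4] @ H1
      branch[0] choose=5:
        H0 returns 1
        H1 returns [1]
      branch[1] choose=4:
        H0 returns 2
        H1 returns [2]
      branch[2] choose=4:
        H0 returns 2
        H1 returns [2]
  branch[1] choose=6:
    choose[5, 4, 4] @ H1
      branch[0] choose=5:
        H0 returns 1
        H1 returns [1]
      branch[1] choose=4:
        H0 returns 2
        H1 returns [2]
      branch[2] choose=4:
        H0 returns 2
        H1 returns [2]
= [1, 2, 2, 1, 2, 2]

Answer: [1, 2, 2, 1, 2, 2]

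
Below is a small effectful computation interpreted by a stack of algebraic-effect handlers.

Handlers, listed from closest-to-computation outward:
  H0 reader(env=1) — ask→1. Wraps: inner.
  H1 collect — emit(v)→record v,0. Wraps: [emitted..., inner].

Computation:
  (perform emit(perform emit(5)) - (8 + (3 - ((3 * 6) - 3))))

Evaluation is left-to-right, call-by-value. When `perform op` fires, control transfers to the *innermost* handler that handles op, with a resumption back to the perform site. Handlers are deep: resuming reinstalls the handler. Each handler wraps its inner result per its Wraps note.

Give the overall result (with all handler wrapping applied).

Answer: [5, 0, 4]

Evaluation trace:
emit(5) @ H1 ⇒ out+=5
emit(0) @ H1 ⇒ out+=0
H0 returns 4
H1 returns [5, 0, 4]
= [5, 0, 4]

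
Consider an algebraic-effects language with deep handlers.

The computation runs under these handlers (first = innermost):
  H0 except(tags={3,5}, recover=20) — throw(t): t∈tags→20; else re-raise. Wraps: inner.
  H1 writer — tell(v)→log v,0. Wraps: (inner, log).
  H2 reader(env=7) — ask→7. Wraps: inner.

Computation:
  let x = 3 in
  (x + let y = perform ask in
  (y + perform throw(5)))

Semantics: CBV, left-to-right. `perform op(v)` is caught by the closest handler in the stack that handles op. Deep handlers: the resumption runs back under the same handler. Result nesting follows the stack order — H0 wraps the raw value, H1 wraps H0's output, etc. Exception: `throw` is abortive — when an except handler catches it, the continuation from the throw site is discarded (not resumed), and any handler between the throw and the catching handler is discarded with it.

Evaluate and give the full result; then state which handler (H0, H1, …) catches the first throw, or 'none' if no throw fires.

Step-by-step:
ask @ H2 ⇒ 7
throw(5) @ H0 caught ⇒ 20
H1 returns (20, ())
H2 returns (20, ())
= (20, ())

Answer: (20, ()) ; first throw caught by: H0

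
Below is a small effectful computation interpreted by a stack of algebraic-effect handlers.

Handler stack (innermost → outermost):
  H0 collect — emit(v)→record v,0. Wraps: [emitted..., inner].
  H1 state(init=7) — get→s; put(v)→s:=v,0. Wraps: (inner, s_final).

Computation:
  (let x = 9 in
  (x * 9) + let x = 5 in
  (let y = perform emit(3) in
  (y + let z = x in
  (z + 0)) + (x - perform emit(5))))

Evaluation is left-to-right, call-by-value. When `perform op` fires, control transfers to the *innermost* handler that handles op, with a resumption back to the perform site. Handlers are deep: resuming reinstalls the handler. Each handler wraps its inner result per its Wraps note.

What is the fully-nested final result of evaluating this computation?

Answer: ([3, 5, 91], 7)

Working:
emit(3) @ H0 ⇒ out+=3
emit(5) @ H0 ⇒ out+=5
H0 returns [3, 5, 91]
H1 returns ([3, 5, 91], 7)
= ([3, 5, 91], 7)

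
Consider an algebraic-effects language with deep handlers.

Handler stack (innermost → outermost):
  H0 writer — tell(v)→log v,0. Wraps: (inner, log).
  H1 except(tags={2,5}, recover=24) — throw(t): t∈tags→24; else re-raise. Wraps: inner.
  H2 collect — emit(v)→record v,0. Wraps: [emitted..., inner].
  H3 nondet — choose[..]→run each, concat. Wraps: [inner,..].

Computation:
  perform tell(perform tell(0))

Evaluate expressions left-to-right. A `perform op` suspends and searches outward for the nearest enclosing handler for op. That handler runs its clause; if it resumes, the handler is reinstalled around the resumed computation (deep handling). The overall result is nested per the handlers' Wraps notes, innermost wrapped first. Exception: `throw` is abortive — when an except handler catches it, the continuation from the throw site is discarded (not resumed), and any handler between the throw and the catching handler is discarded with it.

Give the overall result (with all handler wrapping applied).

Answer: [[(0, (0, 0))]]

Step-by-step:
tell(0) @ H0 ⇒ log+=0
tell(0) @ H0 ⇒ log+=0
H0 returns (0, (0, 0))
H1 returns (0, (0, 0))
H2 returns [(0, (0, 0))]
H3 returns [[(0, (0, 0))]]
= [[(0, (0, 0))]]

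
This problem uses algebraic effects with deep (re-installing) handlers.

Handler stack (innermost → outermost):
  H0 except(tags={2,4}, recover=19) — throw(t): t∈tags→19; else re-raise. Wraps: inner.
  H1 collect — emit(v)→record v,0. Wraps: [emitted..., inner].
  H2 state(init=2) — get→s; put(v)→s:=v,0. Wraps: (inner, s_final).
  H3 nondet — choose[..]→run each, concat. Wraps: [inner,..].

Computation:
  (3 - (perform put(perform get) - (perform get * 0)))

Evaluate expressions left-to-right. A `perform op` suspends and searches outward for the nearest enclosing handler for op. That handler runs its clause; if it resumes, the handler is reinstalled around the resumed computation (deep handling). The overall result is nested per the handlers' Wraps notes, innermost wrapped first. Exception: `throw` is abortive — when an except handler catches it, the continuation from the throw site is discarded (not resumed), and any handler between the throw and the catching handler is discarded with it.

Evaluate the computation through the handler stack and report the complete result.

Answer: [([3], 2)]

Working:
get @ H2 ⇒ 2
put(2) @ H2 ⇒ s:=2
get @ H2 ⇒ 2
H0 returns 3
H1 returns [3]
H2 returns ([3], 2)
H3 returns [([3], 2)]
= [([3], 2)]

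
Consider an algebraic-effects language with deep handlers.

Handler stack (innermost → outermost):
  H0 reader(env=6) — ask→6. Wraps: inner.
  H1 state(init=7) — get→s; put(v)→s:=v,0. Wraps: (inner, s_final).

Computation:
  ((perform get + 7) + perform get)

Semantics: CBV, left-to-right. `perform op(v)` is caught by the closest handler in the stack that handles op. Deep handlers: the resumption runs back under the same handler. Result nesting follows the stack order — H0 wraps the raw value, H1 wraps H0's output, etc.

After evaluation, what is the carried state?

Answer: 7

Step-by-step:
get @ H1 ⇒ 7
get @ H1 ⇒ 7
H0 returns 21
H1 returns (21, 7)
= (21, 7)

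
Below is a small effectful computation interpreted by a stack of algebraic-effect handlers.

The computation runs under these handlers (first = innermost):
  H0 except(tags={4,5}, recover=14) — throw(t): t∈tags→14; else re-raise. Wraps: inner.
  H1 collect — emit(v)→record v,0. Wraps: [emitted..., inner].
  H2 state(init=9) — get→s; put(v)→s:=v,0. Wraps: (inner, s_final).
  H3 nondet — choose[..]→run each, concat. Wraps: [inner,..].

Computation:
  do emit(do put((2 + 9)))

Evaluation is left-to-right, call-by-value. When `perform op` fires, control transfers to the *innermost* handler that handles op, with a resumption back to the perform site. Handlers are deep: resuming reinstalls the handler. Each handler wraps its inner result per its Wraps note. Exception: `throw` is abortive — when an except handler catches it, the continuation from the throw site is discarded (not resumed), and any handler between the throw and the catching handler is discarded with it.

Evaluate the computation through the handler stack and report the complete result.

Evaluation trace:
put(11) @ H2 ⇒ s:=11
emit(0) @ H1 ⇒ out+=0
H0 returns 0
H1 returns [0, 0]
H2 returns ([0, 0], 11)
H3 returns [([0, 0], 11)]
= [([0, 0], 11)]

Answer: [([0, 0], 11)]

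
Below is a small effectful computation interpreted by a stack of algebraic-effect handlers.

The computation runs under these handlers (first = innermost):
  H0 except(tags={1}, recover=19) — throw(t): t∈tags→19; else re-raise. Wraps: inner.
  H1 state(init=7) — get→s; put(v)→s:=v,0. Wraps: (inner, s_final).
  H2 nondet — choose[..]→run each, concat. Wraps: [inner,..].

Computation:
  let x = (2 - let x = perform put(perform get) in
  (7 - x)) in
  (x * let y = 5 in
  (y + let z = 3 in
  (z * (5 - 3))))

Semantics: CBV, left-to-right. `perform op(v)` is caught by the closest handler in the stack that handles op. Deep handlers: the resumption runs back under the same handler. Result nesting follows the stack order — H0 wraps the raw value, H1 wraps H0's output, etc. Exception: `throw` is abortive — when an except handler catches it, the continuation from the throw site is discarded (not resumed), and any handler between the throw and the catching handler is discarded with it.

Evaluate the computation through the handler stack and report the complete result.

Step-by-step:
get @ H1 ⇒ 7
put(7) @ H1 ⇒ s:=7
H0 returns -55
H1 returns (-55, 7)
H2 returns [(-55, 7)]
= [(-55, 7)]

Answer: [(-55, 7)]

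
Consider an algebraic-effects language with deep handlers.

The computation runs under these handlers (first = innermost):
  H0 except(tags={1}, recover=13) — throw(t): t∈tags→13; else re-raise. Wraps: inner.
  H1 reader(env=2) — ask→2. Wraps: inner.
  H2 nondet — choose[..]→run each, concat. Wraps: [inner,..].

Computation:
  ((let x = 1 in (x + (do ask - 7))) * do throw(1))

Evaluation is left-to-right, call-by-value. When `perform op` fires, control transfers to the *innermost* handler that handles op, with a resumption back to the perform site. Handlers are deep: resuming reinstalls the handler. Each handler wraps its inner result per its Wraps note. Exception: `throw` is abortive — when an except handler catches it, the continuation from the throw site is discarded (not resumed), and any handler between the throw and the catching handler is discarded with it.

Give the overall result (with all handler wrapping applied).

Answer: [13]

Step-by-step:
ask @ H1 ⇒ 2
throw(1) @ H0 caught ⇒ 13
H1 returns 13
H2 returns [13]
= [13]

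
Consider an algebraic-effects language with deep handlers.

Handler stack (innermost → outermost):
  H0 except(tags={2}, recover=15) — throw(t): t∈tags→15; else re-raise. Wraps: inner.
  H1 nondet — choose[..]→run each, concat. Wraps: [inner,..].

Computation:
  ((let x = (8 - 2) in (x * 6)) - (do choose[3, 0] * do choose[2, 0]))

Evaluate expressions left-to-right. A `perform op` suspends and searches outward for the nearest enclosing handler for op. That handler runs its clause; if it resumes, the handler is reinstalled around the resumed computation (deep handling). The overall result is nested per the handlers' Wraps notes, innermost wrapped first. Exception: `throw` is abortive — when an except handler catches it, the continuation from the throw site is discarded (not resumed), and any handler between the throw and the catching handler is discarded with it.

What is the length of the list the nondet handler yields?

Answer: 4

Step-by-step:
choose[3, 0] @ H1
  branch[0] choose=3:
    choose[2, 0] @ H1
      branch[0] choose=2:
        H0 returns 30
        H1 returns [30]
      branch[1] choose=0:
        H0 returns 36
        H1 returns [36]
  branch[1] choose=0:
    choose[2, 0] @ H1
      branch[0] choose=2:
        H0 returns 36
        H1 returns [36]
      branch[1] choose=0:
        H0 returns 36
        H1 returns [36]
= [30, 36, 36, 36]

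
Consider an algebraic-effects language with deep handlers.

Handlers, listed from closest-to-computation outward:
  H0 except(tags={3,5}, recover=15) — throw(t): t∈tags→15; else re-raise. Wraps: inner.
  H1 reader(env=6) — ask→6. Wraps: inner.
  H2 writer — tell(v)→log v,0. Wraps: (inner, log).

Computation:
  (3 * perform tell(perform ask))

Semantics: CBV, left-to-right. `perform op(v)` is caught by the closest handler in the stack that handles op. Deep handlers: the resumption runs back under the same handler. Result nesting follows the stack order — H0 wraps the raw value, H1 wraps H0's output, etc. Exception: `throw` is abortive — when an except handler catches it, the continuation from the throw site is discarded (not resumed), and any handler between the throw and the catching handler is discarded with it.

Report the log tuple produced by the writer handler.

Working:
ask @ H1 ⇒ 6
tell(6) @ H2 ⇒ log+=6
H0 returns 0
H1 returns 0
H2 returns (0, (6))
= (0, (6))

Answer: (6)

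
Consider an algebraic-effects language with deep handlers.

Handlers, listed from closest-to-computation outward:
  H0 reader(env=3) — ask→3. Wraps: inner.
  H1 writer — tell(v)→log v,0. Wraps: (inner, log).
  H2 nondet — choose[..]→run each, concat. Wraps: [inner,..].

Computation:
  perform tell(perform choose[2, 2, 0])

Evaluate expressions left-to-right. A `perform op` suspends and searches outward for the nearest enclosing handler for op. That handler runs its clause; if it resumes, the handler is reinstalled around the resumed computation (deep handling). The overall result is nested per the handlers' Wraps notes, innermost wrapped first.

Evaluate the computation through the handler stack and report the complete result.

Evaluation trace:
choose[2, 2, 0] @ H2
  branch[0] choose=2:
    tell(2) @ H1 ⇒ log+=2
    H0 returns 0
    H1 returns (0, (2))
    H2 returns [(0, (2))]
  branch[1] choose=2:
    tell(2) @ H1 ⇒ log+=2
    H0 returns 0
    H1 returns (0, (2))
    H2 returns [(0, (2))]
  branch[2] choose=0:
    tell(0) @ H1 ⇒ log+=0
    H0 returns 0
    H1 returns (0, (0))
    H2 returns [(0, (0))]
= [(0, (2)), (0, (2)), (0, (0))]

Answer: [(0, (2)), (0, (2)), (0, (0))]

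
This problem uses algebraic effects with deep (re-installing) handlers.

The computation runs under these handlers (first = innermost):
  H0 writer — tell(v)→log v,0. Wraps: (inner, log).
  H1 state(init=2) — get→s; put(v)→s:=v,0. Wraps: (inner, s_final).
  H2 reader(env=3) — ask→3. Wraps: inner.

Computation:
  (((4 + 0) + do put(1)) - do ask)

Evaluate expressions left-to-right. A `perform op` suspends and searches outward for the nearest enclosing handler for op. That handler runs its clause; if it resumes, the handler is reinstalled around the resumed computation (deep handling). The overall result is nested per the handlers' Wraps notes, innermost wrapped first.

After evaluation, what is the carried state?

Answer: 1

Working:
put(1) @ H1 ⇒ s:=1
ask @ H2 ⇒ 3
H0 returns (1, ())
H1 returns ((1, ()), 1)
H2 returns ((1, ()), 1)
= ((1, ()), 1)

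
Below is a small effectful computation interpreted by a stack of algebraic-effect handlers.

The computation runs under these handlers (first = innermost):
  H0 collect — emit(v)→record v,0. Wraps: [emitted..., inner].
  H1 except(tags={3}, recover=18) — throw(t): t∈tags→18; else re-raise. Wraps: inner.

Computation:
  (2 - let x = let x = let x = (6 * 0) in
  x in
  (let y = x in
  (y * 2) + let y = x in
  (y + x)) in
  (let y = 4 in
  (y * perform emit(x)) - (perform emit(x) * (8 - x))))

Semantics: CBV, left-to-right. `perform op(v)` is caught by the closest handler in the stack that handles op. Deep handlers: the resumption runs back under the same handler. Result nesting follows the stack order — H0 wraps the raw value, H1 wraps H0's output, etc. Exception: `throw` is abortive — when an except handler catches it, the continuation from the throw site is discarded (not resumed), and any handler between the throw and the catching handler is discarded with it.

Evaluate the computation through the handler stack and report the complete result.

Answer: [0, 0, 2]

Working:
emit(0) @ H0 ⇒ out+=0
emit(0) @ H0 ⇒ out+=0
H0 returns [0, 0, 2]
H1 returns [0, 0, 2]
= [0, 0, 2]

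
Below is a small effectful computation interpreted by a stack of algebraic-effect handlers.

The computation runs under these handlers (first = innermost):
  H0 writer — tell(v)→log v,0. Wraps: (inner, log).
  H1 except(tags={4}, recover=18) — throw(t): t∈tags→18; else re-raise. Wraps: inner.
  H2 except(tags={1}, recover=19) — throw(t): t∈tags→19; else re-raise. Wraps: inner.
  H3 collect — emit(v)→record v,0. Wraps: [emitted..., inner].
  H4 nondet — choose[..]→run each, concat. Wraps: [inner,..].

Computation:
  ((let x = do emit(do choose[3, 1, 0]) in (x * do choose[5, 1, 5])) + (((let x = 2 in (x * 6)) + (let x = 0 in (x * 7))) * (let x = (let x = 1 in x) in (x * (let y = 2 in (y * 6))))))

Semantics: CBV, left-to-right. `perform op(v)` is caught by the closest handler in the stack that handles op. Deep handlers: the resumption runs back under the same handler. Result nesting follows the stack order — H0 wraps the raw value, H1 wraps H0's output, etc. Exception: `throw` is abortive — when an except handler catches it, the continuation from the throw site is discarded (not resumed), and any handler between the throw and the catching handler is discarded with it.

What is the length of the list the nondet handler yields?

Answer: 9

Evaluation trace:
choose[3, 1, 0] @ H4
  branch[0] choose=3:
    emit(3) @ H3 ⇒ out+=3
    choose[5, 1, 5] @ H4
      branch[0] choose=5:
        H0 returns (144, ())
        H1 returns (144, ())
        H2 returns (144, ())
        H3 returns [3, (144, ())]
        H4 returns [[3, (144, ())]]
      branch[1] choose=1:
        H0 returns (144, ())
        H1 returns (144, ())
        H2 returns (144, ())
        H3 returns [3, (144, ())]
        H4 returns [[3, (144, ())]]
      branch[2] choose=5:
        H0 returns (144, ())
        H1 returns (144, ())
        H2 returns (144, ())
        H3 returns [3, (144, ())]
        H4 returns [[3, (144, ())]]
  branch[1] choose=1:
    emit(1) @ H3 ⇒ out+=1
    choose[5, 1, 5] @ H4
      branch[0] choose=5:
        H0 returns (144, ())
        H1 returns (144, ())
        H2 returns (144, ())
        H3 returns [1, (144, ())]
        H4 returns [[1, (144, ())]]
      branch[1] choose=1:
        H0 returns (144, ())
        H1 returns (144, ())
        H2 returns (144, ())
        H3 returns [1, (144, ())]
        H4 returns [[1, (144, ())]]
      branch[2] choose=5:
        H0 returns (144, ())
        H1 returns (144, ())
        H2 returns (144, ())
        H3 returns [1, (144, ())]
        H4 returns [[1, (144, ())]]
  branch[2] choose=0:
    emit(0) @ H3 ⇒ out+=0
    choose[5, 1, 5] @ H4
      branch[0] choose=5:
        H0 returns (144, ())
        H1 returns (144, ())
        H2 returns (144, ())
        H3 returns [0, (144, ())]
        H4 returns [[0, (144, ())]]
      branch[1] choose=1:
        H0 returns (144, ())
        H1 returns (144, ())
        H2 returns (144, ())
        H3 returns [0, (144, ())]
        H4 returns [[0, (144, ())]]
      branch[2] choose=5:
        H0 returns (144, ())
        H1 returns (144, ())
        H2 returns (144, ())
        H3 returns [0, (144, ())]
        H4 returns [[0, (144, ())]]
= [[3, (144, ())], [3, (144, ())], [3, (144, ())], [1, (144, ())], [1, (144, ())], [1, (144, ())], [0, (144, ())], [0, (144, ())], [0, (144, ())]]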